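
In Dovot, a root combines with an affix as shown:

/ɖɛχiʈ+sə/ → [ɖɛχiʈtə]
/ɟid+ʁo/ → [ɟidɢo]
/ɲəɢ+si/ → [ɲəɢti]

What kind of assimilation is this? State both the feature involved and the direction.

Underlying /s/ is realised as [t] next to /ʈ/; /ʈ/ itself does not change.
/s/ is a fricative while /ʈ/ is a stop; the output [t] is a stop, matching the trigger — so the feature that spreads is manner.
Place and voice are unchanged, so the assimilation is partial, not total.
Checking the remaining alternations: /ʁ/ → [ɢ] after /d/ (fricative → stop, matching a stop); /s/ → [t] after /ɢ/ (fricative → stop, matching a stop) — only manner changes, and always toward the preceding segment.
The trigger is the preceding segment, so the direction is progressive (perseverative).

progressive manner assimilation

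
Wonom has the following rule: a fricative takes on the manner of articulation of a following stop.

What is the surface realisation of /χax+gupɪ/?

The rule targets /x/ (voiceless velar fricative), which sits before the trigger /g/ (stop).
Changing only its manner to stop gives [k] — the voiceless velar stop.

[χakgupɪ]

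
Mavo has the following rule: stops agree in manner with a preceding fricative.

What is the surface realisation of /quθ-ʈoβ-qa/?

/ʈ/ is a voiceless retroflex stop. The preceding trigger /θ/ is a fricative, so /ʈ/ must become a fricative as well.
The voiceless retroflex fricative is [ʂ], so /ʈ/ → [ʂ].
The same rule applies at the second boundary: /q/ → [χ] next to /β/.

[quθʂoβχa]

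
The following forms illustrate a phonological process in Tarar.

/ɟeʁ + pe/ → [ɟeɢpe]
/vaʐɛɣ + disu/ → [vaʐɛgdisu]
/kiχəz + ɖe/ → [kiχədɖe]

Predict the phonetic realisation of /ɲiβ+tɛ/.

The data show regressive manner assimilation: /ʁ/ → [ɢ] before /p/; /ɣ/ → [g] before /d/; /z/ → [d] before /ɖ/. In each pair only manner changes, matching the following consonant, while place and voice stay constant.
/β/ is a voiced bilabial fricative. The following trigger /t/ is a stop, so /β/ must become a stop as well.
Changing only its manner to stop gives [b] — the voiced bilabial stop.

[ɲibtɛ]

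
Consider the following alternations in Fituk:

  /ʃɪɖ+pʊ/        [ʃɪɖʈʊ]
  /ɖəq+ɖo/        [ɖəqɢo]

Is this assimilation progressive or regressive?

progressive

The segment that alternates is /p/, which surfaces as [ʈ] when adjacent to /ɖ/.
The change bilabial → retroflex matches the place of the preceding /ɖ/, identifying this as place assimilation.
Checking the remaining alternation: /ɖ/ → [ɢ] after /q/ (retroflex → uvular, matching uvular) — only place changes, and always toward the preceding segment.
The trigger is the preceding segment, so the direction is progressive (perseverative).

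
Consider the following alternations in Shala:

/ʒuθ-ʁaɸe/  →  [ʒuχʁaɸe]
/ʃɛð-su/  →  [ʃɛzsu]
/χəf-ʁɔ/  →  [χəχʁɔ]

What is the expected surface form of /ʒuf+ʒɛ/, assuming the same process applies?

[ʒuʃʒɛ]

The data show regressive place assimilation: /θ/ → [χ] before /ʁ/; /ð/ → [z] before /s/; /f/ → [χ] before /ʁ/. In each pair only place changes, matching the following consonant, while manner and voice stay constant.
/f/ is a voiceless labiodental fricative. The following trigger /ʒ/ is postalveolar, so /f/ must become postalveolar as well.
Changing only its place to postalveolar gives [ʃ] — the voiceless postalveolar fricative.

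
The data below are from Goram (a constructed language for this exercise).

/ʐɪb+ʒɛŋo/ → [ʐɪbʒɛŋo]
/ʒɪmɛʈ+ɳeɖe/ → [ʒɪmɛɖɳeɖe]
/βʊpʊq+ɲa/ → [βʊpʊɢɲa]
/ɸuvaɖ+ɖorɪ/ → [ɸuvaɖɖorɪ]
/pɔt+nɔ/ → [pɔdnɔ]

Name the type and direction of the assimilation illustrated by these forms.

Comparing underlying and surface forms, /ʈ/ → [ɖ] is the alternation; the neighbouring /ɳ/ is constant.
The change voiceless → voiced matches the voicing of the following /ɳ/, identifying this as voicing assimilation.
Place and manner are unchanged, so the assimilation is partial, not total.
The other alternating forms pattern the same way: /q/ → [ɢ] before /ɲ/ (voiceless → voiced, matching voiced); /t/ → [d] before /n/ (voiceless → voiced, matching voiced) — only voicing changes, and always toward the following segment.
No alternation appears in [ʐɪbʒɛŋo], [ɸuvaɖɖorɪ]: there the adjacent consonants already agree in voicing (/b/ and /ʒ/ are both voiced; /ɖ/ and /ɖ/ are both voiced), so these forms are consistent with the same rule.
Since the segment that changes precedes the conditioning segment, the assimilation is regressive.

regressive voicing assimilation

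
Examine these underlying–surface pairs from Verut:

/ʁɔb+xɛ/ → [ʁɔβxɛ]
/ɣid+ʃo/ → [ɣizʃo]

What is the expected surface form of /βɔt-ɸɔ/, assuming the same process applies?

[βɔsɸɔ]

The data show regressive manner assimilation: /b/ → [β] before /x/; /d/ → [z] before /ʃ/. In each pair only manner changes, matching the following consonant, while place and voice stay constant.
The rule targets /t/ (voiceless alveolar stop), which sits before the trigger /ɸ/ (fricative).
The voiceless alveolar fricative is [s], so /t/ → [s].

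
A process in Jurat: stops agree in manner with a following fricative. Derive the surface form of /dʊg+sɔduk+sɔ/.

/g/ is a voiced velar stop. The following trigger /s/ is a fricative, so /g/ must become a fricative as well.
A voiced velar fricative is [ɣ], so the surface segment is [ɣ].
The same rule applies at the second boundary: /k/ → [x] next to /s/.

[dʊɣsɔduxsɔ]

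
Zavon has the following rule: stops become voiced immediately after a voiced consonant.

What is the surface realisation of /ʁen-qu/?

/q/ is a voiceless uvular stop. The preceding trigger /n/ is voiced, so /q/ must become voiced as well.
A voiced uvular stop is [ɢ], so the surface segment is [ɢ].

[ʁenɢu]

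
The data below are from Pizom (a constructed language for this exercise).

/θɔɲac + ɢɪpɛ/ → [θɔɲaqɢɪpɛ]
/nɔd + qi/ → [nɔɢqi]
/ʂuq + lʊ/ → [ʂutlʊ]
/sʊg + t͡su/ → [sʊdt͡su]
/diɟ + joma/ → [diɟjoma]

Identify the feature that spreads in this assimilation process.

place

The segment that alternates is /c/, which surfaces as [q] when adjacent to /ɢ/.
/c/ is palatal while /ɢ/ is uvular; the output [q] is uvular, matching the trigger — so the feature that spreads is place.
The same holds elsewhere in the data: /d/ → [ɢ] before /q/ (alveolar → uvular, matching uvular); /q/ → [t] before /l/ (uvular → alveolar, matching alveolar); /g/ → [d] before /t͡s/ (velar → alveolar, matching alveolar) — only place changes, and always toward the following segment.
Nothing changes in [diɟjoma]: there the adjacent consonants already agree in place (/ɟ/ and /j/ are both palatal), so this form is consistent with the same rule.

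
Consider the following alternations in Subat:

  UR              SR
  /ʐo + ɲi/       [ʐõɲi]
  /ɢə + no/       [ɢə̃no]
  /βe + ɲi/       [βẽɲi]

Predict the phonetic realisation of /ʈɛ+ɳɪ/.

[ʈɛ̃ɳɪ]

The data show regressive nasality assimilation (vowel nasalisation): /o/ → [õ] before /ɲ/; /ə/ → [ə̃] before /n/; /e/ → [ẽ] before /ɲ/ — a vowel is nasalised by an immediately following nasal consonant.
/ɛ/ sits next to the nasal /ɳ/ and is therefore nasalised to [ɛ̃].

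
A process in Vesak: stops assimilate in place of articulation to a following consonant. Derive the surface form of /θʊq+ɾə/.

[θʊtɾə]

The rule targets /q/ (voiceless uvular stop), which sits before the trigger /ɾ/ (alveolar).
A voiceless alveolar stop is [t], so the surface segment is [t].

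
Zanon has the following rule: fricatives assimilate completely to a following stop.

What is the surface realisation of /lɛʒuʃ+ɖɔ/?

[lɛʒuɖɖɔ]

/ʃ/ is the segment targeted by the rule; it sits immediately before /ɖ/, so it assimilates completely and surfaces as [ɖ].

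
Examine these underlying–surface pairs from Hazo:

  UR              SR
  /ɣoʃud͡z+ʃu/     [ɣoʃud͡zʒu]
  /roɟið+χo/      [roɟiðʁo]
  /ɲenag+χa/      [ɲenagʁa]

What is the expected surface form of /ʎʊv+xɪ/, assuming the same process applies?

[ʎʊvɣɪ]

The data show progressive voicing assimilation: /ʃ/ → [ʒ] after /d͡z/; /χ/ → [ʁ] after /ð/; /χ/ → [ʁ] after /g/. In each pair only voicing changes, matching the preceding consonant, while place and manner stay constant.
The rule targets /x/ (voiceless velar fricative), which sits after the trigger /v/ (voiced).
A voiced velar fricative is [ɣ], so the surface segment is [ɣ].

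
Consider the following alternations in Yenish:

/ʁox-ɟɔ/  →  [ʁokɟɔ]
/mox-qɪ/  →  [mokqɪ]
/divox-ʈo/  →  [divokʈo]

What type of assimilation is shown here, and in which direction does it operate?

regressive manner assimilation

Comparing underlying and surface forms, /x/ → [k] is the alternation; the neighbouring /ɟ/ is constant.
/x/ is a fricative while /ɟ/ is a stop; the output [k] is a stop, matching the trigger — so the feature that spreads is manner.
Place and voice are unchanged, so the assimilation is partial, not total.
The other alternating forms pattern the same way: /x/ → [k] before /q/ (fricative → stop, matching a stop); /x/ → [k] before /ʈ/ (fricative → stop, matching a stop) — only manner changes, and always toward the following segment.
The trigger is the following segment, so the direction is regressive (anticipatory).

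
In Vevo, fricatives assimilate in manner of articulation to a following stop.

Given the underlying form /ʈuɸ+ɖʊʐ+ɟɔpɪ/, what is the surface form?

[ʈupɖʊɖɟɔpɪ]

/ɸ/ is a voiceless bilabial fricative. The following trigger /ɖ/ is a stop, so /ɸ/ must become a stop as well.
Changing only its manner to stop gives [p] — the voiceless bilabial stop.
At the second juncture, /ʐ/ likewise becomes [ɖ] adjacent to /ɟ/.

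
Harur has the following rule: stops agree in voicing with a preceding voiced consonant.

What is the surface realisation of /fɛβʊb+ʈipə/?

[fɛβʊbɖipə]

/ʈ/ is a voiceless retroflex stop. The preceding trigger /b/ is voiced, so /ʈ/ must become voiced as well.
Changing only its voicing to voiced gives [ɖ] — the voiced retroflex stop.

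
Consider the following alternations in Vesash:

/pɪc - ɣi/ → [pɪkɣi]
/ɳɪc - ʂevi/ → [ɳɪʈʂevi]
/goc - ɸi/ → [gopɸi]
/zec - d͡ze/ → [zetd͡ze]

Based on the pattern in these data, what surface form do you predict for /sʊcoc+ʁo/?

The data show regressive place assimilation: /c/ → [k] before /ɣ/; /c/ → [ʈ] before /ʂ/; /c/ → [p] before /ɸ/; /c/ → [t] before /d͡z/. In each pair only place changes, matching the following consonant, while manner and voice stay constant.
/c/ is a voiceless palatal stop. The following trigger /ʁ/ is uvular, so /c/ must become uvular as well.
Changing only its place to uvular gives [q] — the voiceless uvular stop.

[sʊcoqʁo]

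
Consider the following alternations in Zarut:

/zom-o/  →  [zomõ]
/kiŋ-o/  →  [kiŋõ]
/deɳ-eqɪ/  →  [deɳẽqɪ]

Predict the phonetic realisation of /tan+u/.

[tanũ]

The data show progressive nasality assimilation (vowel nasalisation): /o/ → [õ] after /m/; /o/ → [õ] after /ŋ/; /e/ → [ẽ] after /ɳ/ — a vowel is nasalised by an immediately preceding nasal consonant.
/u/ sits next to the nasal /n/ and is therefore nasalised to [ũ].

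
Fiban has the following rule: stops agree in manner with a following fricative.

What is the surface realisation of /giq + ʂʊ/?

[giχʂʊ]

/q/ is a voiceless uvular stop. The following trigger /ʂ/ is a fricative, so /q/ must become a fricative as well.
The voiceless uvular fricative is [χ], so /q/ → [χ].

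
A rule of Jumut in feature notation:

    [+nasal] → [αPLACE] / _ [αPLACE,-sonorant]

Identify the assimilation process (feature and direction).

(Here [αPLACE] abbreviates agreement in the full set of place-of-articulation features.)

regressive place assimilation

The shared variable α links the value of the place features (abbreviated [PLACE]) on the target to the same value on the neighbouring segment, so place is the feature that assimilates.
The conditioning segment sits to the right of the focus bar, meaning the trigger follows the segment that changes — regressive assimilation.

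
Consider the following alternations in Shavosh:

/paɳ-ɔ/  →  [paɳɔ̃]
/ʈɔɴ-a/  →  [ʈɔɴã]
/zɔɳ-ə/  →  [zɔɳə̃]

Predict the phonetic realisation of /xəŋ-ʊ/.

The data show progressive nasality assimilation (vowel nasalisation): /ɔ/ → [ɔ̃] after /ɳ/; /a/ → [ã] after /ɴ/; /ə/ → [ə̃] after /ɳ/ — a vowel is nasalised by an immediately preceding nasal consonant.
The vowel /ʊ/ is adjacent to the preceding nasal /ŋ/, so it acquires [+nasal] and surfaces as [ʊ̃].

[xəŋʊ̃]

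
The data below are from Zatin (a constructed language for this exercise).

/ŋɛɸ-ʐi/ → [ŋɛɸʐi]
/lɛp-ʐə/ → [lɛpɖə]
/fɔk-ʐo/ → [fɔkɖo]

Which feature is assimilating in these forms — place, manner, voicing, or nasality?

The segment that alternates is /ʐ/, which surfaces as [ɖ] when adjacent to /p/.
/ʐ/ is a fricative while /p/ is a stop; the output [ɖ] is a stop, matching the trigger — so the feature that spreads is manner.
The other alternating form patterns the same way: /ʐ/ → [ɖ] after /k/ (fricative → stop, matching a stop) — only manner changes, and always toward the preceding segment.
Nothing changes in [ŋɛɸʐi]: there the adjacent consonants already agree in manner (/ʐ/ and /ɸ/ are both fricatives), so this form is consistent with the same rule.

manner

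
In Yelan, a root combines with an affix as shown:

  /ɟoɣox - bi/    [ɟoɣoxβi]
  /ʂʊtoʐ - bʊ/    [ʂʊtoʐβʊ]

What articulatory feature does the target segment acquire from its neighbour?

manner

The segment that alternates is /b/, which surfaces as [β] when adjacent to /x/.
/b/ is a stop while /x/ is a fricative; the output [β] is a fricative, matching the trigger — so the feature that spreads is manner.
The other alternating form patterns the same way: /b/ → [β] after /ʐ/ (stop → fricative, matching a fricative) — only manner changes, and always toward the preceding segment.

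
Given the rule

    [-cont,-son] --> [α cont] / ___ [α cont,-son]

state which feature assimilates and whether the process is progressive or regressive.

The shared variable α links the value of [cont] on the target to that of the neighbouring obstruent. [cont] distinguishes stops from fricatives — a manner-of-articulation feature — so this is manner assimilation.
Since the environment is written after the underscore, the trigger follows the target; the direction is regressive.

regressive manner assimilation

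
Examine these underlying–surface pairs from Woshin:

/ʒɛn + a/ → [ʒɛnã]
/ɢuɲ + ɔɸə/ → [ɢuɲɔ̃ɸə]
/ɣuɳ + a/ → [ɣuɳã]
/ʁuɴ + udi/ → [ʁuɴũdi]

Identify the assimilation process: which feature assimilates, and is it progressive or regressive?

progressive nasality assimilation (vowel nasalisation)

The vowel /a/ surfaces as nasalised [ã] next to the preceding nasal /n/ — it has acquired the [+nasal] feature of its neighbour.
Likewise in the remaining data: /ɔ/ → [ɔ̃] after /ɲ/; /a/ → [ã] after /ɳ/; /u/ → [ũ] after /ɴ/ — each time a vowel is nasalised next to a preceding nasal.
Because the conditioning nasal is to the left of the vowel that changes, the process is progressive (perseverative).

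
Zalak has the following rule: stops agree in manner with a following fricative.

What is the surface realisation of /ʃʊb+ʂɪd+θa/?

The rule targets /b/ (voiced bilabial stop), which sits before the trigger /ʂ/ (fricative).
Changing only its manner to fricative gives [β] — the voiced bilabial fricative.
The same rule applies at the second boundary: /d/ → [z] next to /θ/.

[ʃʊβʂɪzθa]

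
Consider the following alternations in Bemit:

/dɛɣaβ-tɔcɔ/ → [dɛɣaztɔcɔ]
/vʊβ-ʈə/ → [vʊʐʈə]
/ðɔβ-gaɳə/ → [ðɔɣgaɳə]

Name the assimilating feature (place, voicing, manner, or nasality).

The segment that alternates is /β/, which surfaces as [z] when adjacent to /t/.
/β/ is bilabial while /t/ is alveolar; the output [z] is alveolar, matching the trigger — so the feature that spreads is place.
The other alternating forms pattern the same way: /β/ → [ʐ] before /ʈ/ (bilabial → retroflex, matching retroflex); /β/ → [ɣ] before /g/ (bilabial → velar, matching velar) — only place changes, and always toward the following segment.

place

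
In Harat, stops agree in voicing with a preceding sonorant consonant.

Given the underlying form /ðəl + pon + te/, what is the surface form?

The rule targets /p/ (voiceless bilabial stop), which sits after the trigger /l/ (voiced).
Changing only its voicing to voiced gives [b] — the voiced bilabial stop.
At the second juncture, /t/ likewise becomes [d] adjacent to /n/.

[ðəlbonde]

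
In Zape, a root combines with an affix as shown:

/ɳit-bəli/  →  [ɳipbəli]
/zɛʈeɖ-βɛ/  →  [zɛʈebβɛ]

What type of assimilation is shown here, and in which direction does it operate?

The segment that alternates is /t/, which surfaces as [p] when adjacent to /b/.
The change alveolar → bilabial matches the place of the following /b/, identifying this as place assimilation.
Manner and voice are unchanged, so the assimilation is partial, not total.
Checking the remaining alternation: /ɖ/ → [b] before /β/ (retroflex → bilabial, matching bilabial) — only place changes, and always toward the following segment.
Since the segment that changes precedes the conditioning segment, the assimilation is regressive.

regressive place assimilation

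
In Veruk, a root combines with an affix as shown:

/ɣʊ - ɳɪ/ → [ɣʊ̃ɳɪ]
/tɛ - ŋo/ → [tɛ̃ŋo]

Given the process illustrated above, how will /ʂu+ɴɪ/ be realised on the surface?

[ʂũɴɪ]

The data show regressive nasality assimilation (vowel nasalisation): /ʊ/ → [ʊ̃] before /ɳ/; /ɛ/ → [ɛ̃] before /ŋ/ — a vowel is nasalised by an immediately following nasal consonant.
/u/ sits next to the nasal /ɴ/ and is therefore nasalised to [ũ].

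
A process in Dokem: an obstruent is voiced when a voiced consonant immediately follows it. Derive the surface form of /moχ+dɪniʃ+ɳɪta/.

The rule targets /χ/ (voiceless uvular fricative), which sits before the trigger /d/ (voiced).
Changing only its voicing to voiced gives [ʁ] — the voiced uvular fricative.
At the second juncture, /ʃ/ likewise becomes [ʒ] adjacent to /ɳ/.

[moʁdɪniʒɳɪta]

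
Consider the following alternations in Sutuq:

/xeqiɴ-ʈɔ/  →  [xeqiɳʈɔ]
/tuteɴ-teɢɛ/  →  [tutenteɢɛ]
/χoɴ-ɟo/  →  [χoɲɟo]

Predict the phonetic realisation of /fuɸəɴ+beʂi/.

[fuɸəmbeʂi]

The data show regressive place assimilation: /ɴ/ → [ɳ] before /ʈ/; /ɴ/ → [n] before /t/; /ɴ/ → [ɲ] before /ɟ/. In each pair only place changes, matching the following consonant, while manner and voice stay constant.
/ɴ/ is a voiced uvular nasal. The following trigger /b/ is bilabial, so /ɴ/ must become bilabial as well.
A voiced bilabial nasal is [m], so the surface segment is [m].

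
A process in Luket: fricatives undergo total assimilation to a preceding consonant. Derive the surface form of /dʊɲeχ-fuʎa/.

/f/ is the segment targeted by the rule; it sits immediately after /χ/, so it assimilates completely and surfaces as [χ].

[dʊɲeχχuʎa]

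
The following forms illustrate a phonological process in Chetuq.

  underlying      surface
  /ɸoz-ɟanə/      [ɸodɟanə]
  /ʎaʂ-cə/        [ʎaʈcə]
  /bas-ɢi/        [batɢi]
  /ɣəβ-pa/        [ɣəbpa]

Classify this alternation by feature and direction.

regressive manner assimilation

The segment that alternates is /z/, which surfaces as [d] when adjacent to /ɟ/.
/z/ is a fricative while /ɟ/ is a stop; the output [d] is a stop, matching the trigger — so the feature that spreads is manner.
Place and voice are unchanged, so the assimilation is partial, not total.
Checking the remaining alternations: /ʂ/ → [ʈ] before /c/ (fricative → stop, matching a stop); /s/ → [t] before /ɢ/ (fricative → stop, matching a stop); /β/ → [b] before /p/ (fricative → stop, matching a stop) — only manner changes, and always toward the following segment.
The trigger is the following segment, so the direction is regressive (anticipatory).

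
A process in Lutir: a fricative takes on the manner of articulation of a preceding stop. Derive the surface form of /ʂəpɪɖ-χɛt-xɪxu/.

/χ/ is a voiceless uvular fricative. The preceding trigger /ɖ/ is a stop, so /χ/ must become a stop as well.
The voiceless uvular stop is [q], so /χ/ → [q].
The same rule applies at the second boundary: /x/ → [k] next to /t/.

[ʂəpɪɖqɛtkɪxu]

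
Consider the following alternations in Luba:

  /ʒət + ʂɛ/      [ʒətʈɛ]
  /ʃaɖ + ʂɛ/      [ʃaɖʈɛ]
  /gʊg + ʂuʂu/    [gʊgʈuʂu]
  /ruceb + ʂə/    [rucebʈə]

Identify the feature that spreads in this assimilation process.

Comparing underlying and surface forms, /ʂ/ → [ʈ] is the alternation; the neighbouring /t/ is constant.
/ʂ/ is a fricative while /t/ is a stop; the output [ʈ] is a stop, matching the trigger — so the feature that spreads is manner.
The other alternating forms pattern the same way: /ʂ/ → [ʈ] after /ɖ/ (fricative → stop, matching a stop); /ʂ/ → [ʈ] after /g/ (fricative → stop, matching a stop); /ʂ/ → [ʈ] after /b/ (fricative → stop, matching a stop) — only manner changes, and always toward the preceding segment.

manner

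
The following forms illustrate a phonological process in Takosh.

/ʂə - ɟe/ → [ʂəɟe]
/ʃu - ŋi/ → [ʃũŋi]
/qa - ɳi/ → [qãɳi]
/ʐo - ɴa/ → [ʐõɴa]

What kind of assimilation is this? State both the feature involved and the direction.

The vowel /u/ surfaces as nasalised [ũ] next to the following nasal /ŋ/ — it has acquired the [+nasal] feature of its neighbour.
Likewise in the remaining data: /a/ → [ã] before /ɳ/; /o/ → [õ] before /ɴ/ — each time a vowel is nasalised next to a following nasal.
No change occurs in [ʂəɟe] because the vowel at the boundary is adjacent to an oral consonant, not a nasal (/ə/ next to /ɟ/).
Because the conditioning nasal is to the right of the vowel that changes, the process is regressive (anticipatory).

regressive nasality assimilation (vowel nasalisation)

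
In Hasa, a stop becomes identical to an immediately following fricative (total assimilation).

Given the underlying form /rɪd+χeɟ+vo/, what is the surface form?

/d/ is the segment targeted by the rule; it sits immediately before /χ/, so it assimilates completely and surfaces as [χ].
The same rule applies at the second boundary: /ɟ/ → [v] next to /v/.

[rɪχχevvo]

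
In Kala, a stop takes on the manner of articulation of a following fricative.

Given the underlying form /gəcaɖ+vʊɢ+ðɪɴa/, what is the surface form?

[gəcaʐvʊʁðɪɴa]

The rule targets /ɖ/ (voiced retroflex stop), which sits before the trigger /v/ (fricative).
A voiced retroflex fricative is [ʐ], so the surface segment is [ʐ].
The same rule applies at the second boundary: /ɢ/ → [ʁ] next to /ð/.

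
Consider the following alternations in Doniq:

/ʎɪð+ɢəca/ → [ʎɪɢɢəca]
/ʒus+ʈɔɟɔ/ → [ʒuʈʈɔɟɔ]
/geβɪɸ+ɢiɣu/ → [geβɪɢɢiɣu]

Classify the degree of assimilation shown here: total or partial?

total assimilation

Comparing underlying and surface forms, /ð/ → [ɢ] is the alternation; the neighbouring /ɢ/ is constant.
The output [ɢ] is identical to the trigger /ɢ/ — every feature (place, manner, voicing) has been copied — so this is total assimilation.
The other forms behave the same way: /s/ → [ʈ] before /ʈ/; /ɸ/ → [ɢ] before /ɢ/ — in each case the output is a copy of the following consonant.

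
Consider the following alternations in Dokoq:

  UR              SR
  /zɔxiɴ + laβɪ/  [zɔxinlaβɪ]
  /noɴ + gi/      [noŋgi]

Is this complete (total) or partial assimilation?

partial assimilation

The segment that alternates is /ɴ/, which surfaces as [n] when adjacent to /l/.
/ɴ/ is uvular while /l/ is alveolar; the output [n] is alveolar, matching the trigger — so the feature that spreads is place.
Manner and voice are unchanged, so the assimilation is partial, not total.
The other alternating form patterns the same way: /ɴ/ → [ŋ] before /g/ (uvular → velar, matching velar) — only place changes, and always toward the following segment.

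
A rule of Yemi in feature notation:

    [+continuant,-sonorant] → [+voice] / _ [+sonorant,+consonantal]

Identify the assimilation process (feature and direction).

regressive voicing assimilation

The structural change is [+voice], and the conditioning segment [+sonorant,+consonantal] (a sonorant consonant) is itself voiced, so the target comes to share the voicing of its neighbour — voicing assimilation.
Since the environment is written after the underscore, the trigger follows the target; the direction is regressive.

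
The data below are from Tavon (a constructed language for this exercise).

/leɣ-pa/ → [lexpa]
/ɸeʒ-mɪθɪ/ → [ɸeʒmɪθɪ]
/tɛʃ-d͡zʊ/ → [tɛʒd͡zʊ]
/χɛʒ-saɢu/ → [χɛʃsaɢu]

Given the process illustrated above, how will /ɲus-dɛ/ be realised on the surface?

[ɲuzdɛ]

The data show regressive voicing assimilation: /ɣ/ → [x] before /p/; /ʃ/ → [ʒ] before /d͡z/; /ʒ/ → [ʃ] before /s/. In each pair only voicing changes, matching the following consonant, while place and manner stay constant.
No alternation appears in [ɸeʒmɪθɪ]: there the adjacent consonants already agree in voicing (/ʒ/ and /m/ are both voiced), so this form is consistent with the same rule.
/s/ is a voiceless alveolar fricative. The following trigger /d/ is voiced, so /s/ must become voiced as well.
The voiced alveolar fricative is [z], so /s/ → [z].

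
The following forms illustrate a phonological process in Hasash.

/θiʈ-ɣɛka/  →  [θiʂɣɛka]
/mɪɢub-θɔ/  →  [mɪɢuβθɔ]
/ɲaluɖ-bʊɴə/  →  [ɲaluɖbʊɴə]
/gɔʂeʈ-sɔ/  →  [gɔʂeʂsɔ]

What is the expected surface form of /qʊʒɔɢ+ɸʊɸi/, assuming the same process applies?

The data show regressive manner assimilation: /ʈ/ → [ʂ] before /ɣ/; /b/ → [β] before /θ/; /ʈ/ → [ʂ] before /s/. In each pair only manner changes, matching the following consonant, while place and voice stay constant.
Nothing changes in [ɲaluɖbʊɴə]: there the adjacent consonants already agree in manner (/ɖ/ and /b/ are both stops), so this form is consistent with the same rule.
/ɢ/ is a voiced uvular stop. The following trigger /ɸ/ is a fricative, so /ɢ/ must become a fricative as well.
The voiced uvular fricative is [ʁ], so /ɢ/ → [ʁ].

[qʊʒɔʁɸʊɸi]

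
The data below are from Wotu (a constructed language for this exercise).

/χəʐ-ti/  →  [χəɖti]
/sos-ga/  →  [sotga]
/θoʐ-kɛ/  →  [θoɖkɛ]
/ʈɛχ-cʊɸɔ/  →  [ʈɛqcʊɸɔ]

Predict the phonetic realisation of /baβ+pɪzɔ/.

The data show regressive manner assimilation: /ʐ/ → [ɖ] before /t/; /s/ → [t] before /g/; /ʐ/ → [ɖ] before /k/; /χ/ → [q] before /c/. In each pair only manner changes, matching the following consonant, while place and voice stay constant.
The rule targets /β/ (voiced bilabial fricative), which sits before the trigger /p/ (stop).
The voiced bilabial stop is [b], so /β/ → [b].

[babpɪzɔ]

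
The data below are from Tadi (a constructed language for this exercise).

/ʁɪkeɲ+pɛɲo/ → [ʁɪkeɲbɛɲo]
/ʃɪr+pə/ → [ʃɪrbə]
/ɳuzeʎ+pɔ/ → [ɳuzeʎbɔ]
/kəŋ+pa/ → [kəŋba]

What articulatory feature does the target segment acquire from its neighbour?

voicing

Comparing underlying and surface forms, /p/ → [b] is the alternation; the neighbouring /ɲ/ is constant.
/p/ is voiceless while /ɲ/ is voiced; the output [b] is voiced, matching the trigger — so the feature that spreads is voicing.
Checking the remaining alternations: /p/ → [b] after /r/ (voiceless → voiced, matching voiced); /p/ → [b] after /ʎ/ (voiceless → voiced, matching voiced); /p/ → [b] after /ŋ/ (voiceless → voiced, matching voiced) — only voicing changes, and always toward the preceding segment.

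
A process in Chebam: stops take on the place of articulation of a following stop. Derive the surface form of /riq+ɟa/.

[ricɟa]

/q/ is a voiceless uvular stop. The following trigger /ɟ/ is palatal, so /q/ must become palatal as well.
The voiceless palatal stop is [c], so /q/ → [c].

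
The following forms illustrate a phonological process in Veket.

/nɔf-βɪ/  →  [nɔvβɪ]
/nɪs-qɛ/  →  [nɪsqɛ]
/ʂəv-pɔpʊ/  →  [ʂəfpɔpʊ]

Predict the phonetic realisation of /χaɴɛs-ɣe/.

The data show regressive voicing assimilation: /f/ → [v] before /β/; /v/ → [f] before /p/. In each pair only voicing changes, matching the following consonant, while place and manner stay constant.
Nothing changes in [nɪsqɛ]: there the adjacent consonants already agree in voicing (/s/ and /q/ are both voiceless), so this form is consistent with the same rule.
/s/ is a voiceless alveolar fricative. The following trigger /ɣ/ is voiced, so /s/ must become voiced as well.
Changing only its voicing to voiced gives [z] — the voiced alveolar fricative.

[χaɴɛzɣe]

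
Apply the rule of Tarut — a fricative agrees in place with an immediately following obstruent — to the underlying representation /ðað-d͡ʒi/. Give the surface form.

[ðaʒd͡ʒi]

/ð/ is a voiced dental fricative. The following trigger /d͡ʒ/ is postalveolar, so /ð/ must become postalveolar as well.
The voiced postalveolar fricative is [ʒ], so /ð/ → [ʒ].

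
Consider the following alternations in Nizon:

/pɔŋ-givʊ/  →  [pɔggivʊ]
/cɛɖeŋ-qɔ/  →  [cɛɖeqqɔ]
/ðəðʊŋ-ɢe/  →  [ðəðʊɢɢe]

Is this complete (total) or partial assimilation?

total assimilation

Comparing underlying and surface forms, /ŋ/ → [q] is the alternation; the neighbouring /q/ is constant.
The output [q] is identical to the trigger /q/ — every feature (place, manner, voicing) has been copied — so this is total assimilation.
The remaining alternations confirm this: /ŋ/ → [g] before /g/; /ŋ/ → [ɢ] before /ɢ/ — in each case the output is a copy of the following consonant.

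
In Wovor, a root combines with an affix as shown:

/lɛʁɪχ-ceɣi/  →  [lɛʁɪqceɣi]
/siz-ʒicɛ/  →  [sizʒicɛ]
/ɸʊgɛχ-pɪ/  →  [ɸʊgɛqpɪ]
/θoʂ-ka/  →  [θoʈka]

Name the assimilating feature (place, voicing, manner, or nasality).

manner

Comparing underlying and surface forms, /χ/ → [q] is the alternation; the neighbouring /c/ is constant.
/χ/ is a fricative while /c/ is a stop; the output [q] is a stop, matching the trigger — so the feature that spreads is manner.
The other alternating forms pattern the same way: /χ/ → [q] before /p/ (fricative → stop, matching a stop); /ʂ/ → [ʈ] before /k/ (fricative → stop, matching a stop) — only manner changes, and always toward the following segment.
No alternation appears in [sizʒicɛ]: there the adjacent consonants already agree in manner (/z/ and /ʒ/ are both fricatives), so this form is consistent with the same rule.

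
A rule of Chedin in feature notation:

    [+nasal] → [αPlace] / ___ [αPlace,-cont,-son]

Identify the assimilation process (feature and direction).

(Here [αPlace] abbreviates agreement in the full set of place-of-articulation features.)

regressive place assimilation

The shared variable α links the value of the place features (abbreviated [Place]) on the target to the same value on the neighbouring segment, so place is the feature that assimilates.
The conditioning segment sits to the right of the focus bar, meaning the trigger follows the segment that changes — regressive assimilation.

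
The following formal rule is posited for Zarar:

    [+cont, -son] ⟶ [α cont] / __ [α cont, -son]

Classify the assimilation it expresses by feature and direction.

regressive manner assimilation

The shared variable α links the value of [cont] on the target to that of the neighbouring obstruent. [cont] distinguishes stops from fricatives — a manner-of-articulation feature — so this is manner assimilation.
The conditioning segment sits to the right of the focus bar, meaning the trigger follows the segment that changes — regressive assimilation.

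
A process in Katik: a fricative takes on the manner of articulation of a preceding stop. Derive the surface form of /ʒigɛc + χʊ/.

/χ/ is a voiceless uvular fricative. The preceding trigger /c/ is a stop, so /χ/ must become a stop as well.
A voiceless uvular stop is [q], so the surface segment is [q].

[ʒigɛcqʊ]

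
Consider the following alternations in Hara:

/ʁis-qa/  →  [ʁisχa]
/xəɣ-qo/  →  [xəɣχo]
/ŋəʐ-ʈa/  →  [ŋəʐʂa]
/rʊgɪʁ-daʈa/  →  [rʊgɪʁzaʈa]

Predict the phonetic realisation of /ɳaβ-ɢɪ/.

[ɳaβʁɪ]

The data show progressive manner assimilation: /q/ → [χ] after /s/; /q/ → [χ] after /ɣ/; /ʈ/ → [ʂ] after /ʐ/; /d/ → [z] after /ʁ/. In each pair only manner changes, matching the preceding consonant, while place and voice stay constant.
The rule targets /ɢ/ (voiced uvular stop), which sits after the trigger /β/ (fricative).
A voiced uvular fricative is [ʁ], so the surface segment is [ʁ].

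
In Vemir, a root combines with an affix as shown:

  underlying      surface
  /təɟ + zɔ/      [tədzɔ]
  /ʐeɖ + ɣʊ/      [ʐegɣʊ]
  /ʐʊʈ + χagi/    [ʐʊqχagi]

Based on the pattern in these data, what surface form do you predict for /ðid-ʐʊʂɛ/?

[ðiɖʐʊʂɛ]

The data show regressive place assimilation: /ɟ/ → [d] before /z/; /ɖ/ → [g] before /ɣ/; /ʈ/ → [q] before /χ/. In each pair only place changes, matching the following consonant, while manner and voice stay constant.
The rule targets /d/ (voiced alveolar stop), which sits before the trigger /ʐ/ (retroflex).
A voiced retroflex stop is [ɖ], so the surface segment is [ɖ].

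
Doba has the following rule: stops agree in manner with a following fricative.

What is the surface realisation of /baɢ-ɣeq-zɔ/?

/ɢ/ is a voiced uvular stop. The following trigger /ɣ/ is a fricative, so /ɢ/ must become a fricative as well.
A voiced uvular fricative is [ʁ], so the surface segment is [ʁ].
At the second juncture, /q/ likewise becomes [χ] adjacent to /z/.

[baʁɣeχzɔ]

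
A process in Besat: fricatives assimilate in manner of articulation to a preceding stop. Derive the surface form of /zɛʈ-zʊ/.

[zɛʈdʊ]

/z/ is a voiced alveolar fricative. The preceding trigger /ʈ/ is a stop, so /z/ must become a stop as well.
Changing only its manner to stop gives [d] — the voiced alveolar stop.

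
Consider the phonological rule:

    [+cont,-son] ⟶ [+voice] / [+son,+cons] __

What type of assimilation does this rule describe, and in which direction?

progressive voicing assimilation

The target ([+cont,-son], fricatives) acquires [+voice] next to a sonorant consonant ([+son,+cons]) — it takes on the voicing of its neighbour, so the feature that spreads is voicing.
Since the environment is written before the underscore, the trigger precedes the target; the direction is progressive.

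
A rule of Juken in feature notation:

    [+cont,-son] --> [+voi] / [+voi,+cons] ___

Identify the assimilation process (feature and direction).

progressive voicing assimilation

The target ([+cont,-son], fricatives) acquires [+voi] next to a voiced consonant ([+voi,+cons]) — it takes on the voicing of its neighbour, so the feature that spreads is voicing.
Since the environment is written before the underscore, the trigger precedes the target; the direction is progressive.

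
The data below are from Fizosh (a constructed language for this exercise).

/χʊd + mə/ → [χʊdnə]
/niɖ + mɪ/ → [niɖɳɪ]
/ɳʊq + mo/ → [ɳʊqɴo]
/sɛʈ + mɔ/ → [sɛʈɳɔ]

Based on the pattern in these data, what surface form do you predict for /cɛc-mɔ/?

[cɛcɲɔ]

The data show progressive place assimilation: /m/ → [n] after /d/; /m/ → [ɳ] after /ɖ/; /m/ → [ɴ] after /q/; /m/ → [ɳ] after /ʈ/. In each pair only place changes, matching the preceding consonant, while manner and voice stay constant.
The rule targets /m/ (voiced bilabial nasal), which sits after the trigger /c/ (palatal).
A voiced palatal nasal is [ɲ], so the surface segment is [ɲ].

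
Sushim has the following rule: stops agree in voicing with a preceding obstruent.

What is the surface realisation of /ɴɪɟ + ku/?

The rule targets /k/ (voiceless velar stop), which sits after the trigger /ɟ/ (voiced).
Changing only its voicing to voiced gives [g] — the voiced velar stop.

[ɴɪɟgu]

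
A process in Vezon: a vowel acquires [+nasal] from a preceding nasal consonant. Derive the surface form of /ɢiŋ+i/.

/i/ sits next to the nasal /ŋ/ and is therefore nasalised to [ĩ].

[ɢiŋĩ]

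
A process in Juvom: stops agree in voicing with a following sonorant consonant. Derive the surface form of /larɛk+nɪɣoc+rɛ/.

[larɛgnɪɣoɟrɛ]

The rule targets /k/ (voiceless velar stop), which sits before the trigger /n/ (voiced).
Changing only its voicing to voiced gives [g] — the voiced velar stop.
The same rule applies at the second boundary: /c/ → [ɟ] next to /r/.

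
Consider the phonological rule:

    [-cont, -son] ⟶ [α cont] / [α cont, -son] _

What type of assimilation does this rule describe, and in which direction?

progressive manner assimilation

The rule copies [cont] (continuancy) from the environment onto the target stops; since [±cont] encodes the stop/fricative manner contrast, the assimilating dimension is manner.
Since the environment is written before the underscore, the trigger precedes the target; the direction is progressive.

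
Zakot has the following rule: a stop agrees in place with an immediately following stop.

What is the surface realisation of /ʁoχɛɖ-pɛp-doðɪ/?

[ʁoχɛbpɛtdoðɪ]

The rule targets /ɖ/ (voiced retroflex stop), which sits before the trigger /p/ (bilabial).
The voiced bilabial stop is [b], so /ɖ/ → [b].
At the second juncture, /p/ likewise becomes [t] adjacent to /d/.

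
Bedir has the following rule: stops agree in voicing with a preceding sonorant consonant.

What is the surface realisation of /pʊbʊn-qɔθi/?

The rule targets /q/ (voiceless uvular stop), which sits after the trigger /n/ (voiced).
A voiced uvular stop is [ɢ], so the surface segment is [ɢ].

[pʊbʊnɢɔθi]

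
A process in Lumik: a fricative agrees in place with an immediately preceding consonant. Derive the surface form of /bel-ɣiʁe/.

[belziʁe]

/ɣ/ is a voiced velar fricative. The preceding trigger /l/ is alveolar, so /ɣ/ must become alveolar as well.
A voiced alveolar fricative is [z], so the surface segment is [z].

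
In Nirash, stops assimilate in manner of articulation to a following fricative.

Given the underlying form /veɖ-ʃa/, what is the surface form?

[veʐʃa]

/ɖ/ is a voiced retroflex stop. The following trigger /ʃ/ is a fricative, so /ɖ/ must become a fricative as well.
A voiced retroflex fricative is [ʐ], so the surface segment is [ʐ].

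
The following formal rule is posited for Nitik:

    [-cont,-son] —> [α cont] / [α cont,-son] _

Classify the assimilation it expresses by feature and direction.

progressive manner assimilation

The shared variable α links the value of [cont] on the target to that of the neighbouring obstruent. [cont] distinguishes stops from fricatives — a manner-of-articulation feature — so this is manner assimilation.
Since the environment is written before the underscore, the trigger precedes the target; the direction is progressive.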